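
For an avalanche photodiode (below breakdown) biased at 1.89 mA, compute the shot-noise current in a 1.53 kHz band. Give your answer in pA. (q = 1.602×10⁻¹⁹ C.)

963 pA

I_n = √(2qI·B)
2qI·B = 2 × 1.602×10⁻¹⁹ × 1.89×10⁻³ × 1.53×10³ = 9.27×10⁻¹⁹ A²
I_n = √(9.27×10⁻¹⁹) = 9.63×10⁻¹⁰ A = 963 pA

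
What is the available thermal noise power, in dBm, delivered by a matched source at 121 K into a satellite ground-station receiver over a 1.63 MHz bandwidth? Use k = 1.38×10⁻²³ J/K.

−115.7 dBm

P_n = kTB = 1.38×10⁻²³ × 121 × 1.63×10⁶ = 2.72×10⁻¹⁵ W
In dBm: 10 log₁₀(2.72×10⁻¹⁵ / 10⁻³) = −115.7 dBm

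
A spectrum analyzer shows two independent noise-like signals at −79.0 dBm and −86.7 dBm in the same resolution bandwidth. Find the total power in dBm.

Convert to linear, add, convert back:
P₁ = 1.26×10⁻¹¹ W, P₂ = 2.14×10⁻¹² W
P_tot = 1.47×10⁻¹¹ W → 10 log₁₀(P_tot / 10⁻³) = −78.3 dBm

−78.3 dBm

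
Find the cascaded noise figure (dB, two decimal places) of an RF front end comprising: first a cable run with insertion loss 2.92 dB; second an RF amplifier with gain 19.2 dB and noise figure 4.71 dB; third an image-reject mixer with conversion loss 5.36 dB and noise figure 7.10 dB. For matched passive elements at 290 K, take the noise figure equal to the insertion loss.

Convert to linear (a loss of L dB is a gain of −L dB): F_i = 10^(NF_i/10), G_i = 10^(G_i,dB/10)
  Stage 1: F_1 = 10^(2.92/10) = 1.959, G_1 = 10^(−2.92/10) = 0.5105
  Stage 2: F_2 = 10^(4.71/10) = 2.958, G_2 = 10^(19.2/10) = 83.18
  Stage 3: F_3 = 10^(7.10/10) = 5.129, G_3 = 10^(−5.36/10) = 0.2911
Friis cascade:
  F = 1.959 + (2.958 − 1)/0.5105 + (5.129 − 1)/42.46 = 5.892
NF = 10 log₁₀(5.892) = 7.70 dB

7.70 dB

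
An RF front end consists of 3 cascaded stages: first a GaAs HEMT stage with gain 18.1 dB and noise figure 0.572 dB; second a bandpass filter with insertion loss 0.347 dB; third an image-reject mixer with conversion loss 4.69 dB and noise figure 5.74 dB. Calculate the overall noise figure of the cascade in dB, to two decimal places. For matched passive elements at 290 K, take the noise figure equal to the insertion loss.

Convert to linear (a loss of L dB is a gain of −L dB): F_i = 10^(NF_i/10), G_i = 10^(G_i,dB/10)
  Stage 1: F_1 = 10^(0.572/10) = 1.141, G_1 = 10^(18.1/10) = 64.57
  Stage 2: F_2 = 10^(0.347/10) = 1.083, G_2 = 10^(−0.347/10) = 0.9232
  Stage 3: F_3 = 10^(5.74/10) = 3.750, G_3 = 10^(−4.69/10) = 0.3396
Friis cascade:
  F = 1.141 + (1.083 − 1)/64.57 + (3.750 − 1)/59.61 = 1.188
NF = 10 log₁₀(1.188) = 0.75 dB

0.75 dB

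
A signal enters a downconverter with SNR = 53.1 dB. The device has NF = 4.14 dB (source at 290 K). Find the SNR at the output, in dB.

By definition F = SNR_in/SNR_out, so in dB: SNR_out = SNR_in − NF
SNR_out = 53.1 − 4.14 = 48.96 dB

48.96 dB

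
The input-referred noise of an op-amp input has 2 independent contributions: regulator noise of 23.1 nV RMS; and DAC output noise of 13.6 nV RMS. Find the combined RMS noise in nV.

26.8 nV

Uncorrelated sources add in power (mean-square): V_tot = √(ΣV_i²)
V_tot = √[(2.31×10⁻⁸)² + (1.36×10⁻⁸)²] = 2.68×10⁻⁸ V = 26.8 nV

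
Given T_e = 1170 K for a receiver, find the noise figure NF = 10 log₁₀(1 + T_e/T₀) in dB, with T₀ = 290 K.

7.02 dB

F = 1 + T_e/T₀ = 1 + 1170/290 = 5.03448
NF = 10 log₁₀(5.03448) = 7.02 dB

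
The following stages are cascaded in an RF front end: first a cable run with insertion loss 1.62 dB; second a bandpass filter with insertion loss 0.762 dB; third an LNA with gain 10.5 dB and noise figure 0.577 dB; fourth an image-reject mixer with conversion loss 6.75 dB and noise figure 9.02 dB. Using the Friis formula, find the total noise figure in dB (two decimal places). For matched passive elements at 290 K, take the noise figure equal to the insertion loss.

Convert to linear (a loss of L dB is a gain of −L dB): F_i = 10^(NF_i/10), G_i = 10^(G_i,dB/10)
  Stage 1: F_1 = 10^(1.62/10) = 1.452, G_1 = 10^(−1.62/10) = 0.6887
  Stage 2: F_2 = 10^(0.762/10) = 1.192, G_2 = 10^(−0.762/10) = 0.8391
  Stage 3: F_3 = 10^(0.577/10) = 1.142, G_3 = 10^(10.5/10) = 11.22
  Stage 4: F_4 = 10^(9.02/10) = 7.980, G_4 = 10^(−6.75/10) = 0.2113
Friis cascade:
  F = 1.452 + (1.192 − 1)/0.6887 + (1.142 − 1)/0.5778 + (7.980 − 1)/6.483 = 3.053
NF = 10 log₁₀(3.053) = 4.85 dB

4.85 dB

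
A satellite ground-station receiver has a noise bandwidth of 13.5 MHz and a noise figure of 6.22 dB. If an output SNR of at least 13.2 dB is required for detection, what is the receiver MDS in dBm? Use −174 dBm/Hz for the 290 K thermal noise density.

−83.3 dBm

Sensitivity = −174 + 10 log₁₀(B) + NF + SNR_min
= −174 + 71.3 + 6.22 + 13.2
= −83.28 dBm → −83.3 dBm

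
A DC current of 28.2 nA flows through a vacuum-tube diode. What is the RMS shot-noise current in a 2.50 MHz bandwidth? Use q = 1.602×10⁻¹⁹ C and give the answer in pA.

I_n = √(2qI·B)
2qI·B = 2 × 1.602×10⁻¹⁹ × 2.82×10⁻⁸ × 2.50×10⁶ = 2.26×10⁻²⁰ A²
I_n = √(2.26×10⁻²⁰) = 1.50×10⁻¹⁰ A = 150 pA

150 pA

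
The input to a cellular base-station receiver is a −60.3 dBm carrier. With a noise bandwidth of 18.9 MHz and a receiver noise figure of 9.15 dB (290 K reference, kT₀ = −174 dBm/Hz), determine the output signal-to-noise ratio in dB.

Noise floor: N = −174 + 10 log₁₀(B) + NF
10 log₁₀(1.89×10⁷) = 72.76 dB
N = −174 + 72.76 + 9.15 = −92.09 dBm
SNR = P_sig − N = −60.3 − (−92.09) = 31.79 dB → 31.8 dB

31.8 dB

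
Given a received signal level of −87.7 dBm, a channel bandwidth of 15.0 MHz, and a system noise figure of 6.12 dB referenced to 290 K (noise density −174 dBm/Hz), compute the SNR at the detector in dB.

Noise floor: N = −174 + 10 log₁₀(B) + NF
10 log₁₀(1.50×10⁷) = 71.76 dB
N = −174 + 71.76 + 6.12 = −96.12 dBm
SNR = P_sig − N = −87.7 − (−96.12) = 8.42 dB → 8.4 dB

8.4 dB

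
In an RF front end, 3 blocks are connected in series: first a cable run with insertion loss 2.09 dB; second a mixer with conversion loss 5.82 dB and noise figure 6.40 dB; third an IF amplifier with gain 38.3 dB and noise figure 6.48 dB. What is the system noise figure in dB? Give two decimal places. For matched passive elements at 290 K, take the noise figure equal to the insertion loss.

14.53 dB

Convert to linear (a loss of L dB is a gain of −L dB): F_i = 10^(NF_i/10), G_i = 10^(G_i,dB/10)
  Stage 1: F_1 = 10^(2.09/10) = 1.618, G_1 = 10^(−2.09/10) = 0.6180
  Stage 2: F_2 = 10^(6.40/10) = 4.365, G_2 = 10^(−5.82/10) = 0.2618
  Stage 3: F_3 = 10^(6.48/10) = 4.446, G_3 = 10^(38.3/10) = 6761
Friis cascade:
  F = 1.618 + (4.365 − 1)/0.6180 + (4.446 − 1)/0.1618 = 28.36
NF = 10 log₁₀(28.36) = 14.53 dB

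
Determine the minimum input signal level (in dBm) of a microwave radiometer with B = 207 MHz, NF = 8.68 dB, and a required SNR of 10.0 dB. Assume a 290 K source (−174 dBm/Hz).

Sensitivity = −174 + 10 log₁₀(B) + NF + SNR_min
= −174 + 83.16 + 8.68 + 10.0
= −72.16 dBm → −72.2 dBm

−72.2 dBm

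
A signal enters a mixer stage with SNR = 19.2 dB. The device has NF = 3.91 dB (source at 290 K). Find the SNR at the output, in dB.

By definition F = SNR_in/SNR_out, so in dB: SNR_out = SNR_in − NF
SNR_out = 19.2 − 3.91 = 15.29 dB

15.29 dB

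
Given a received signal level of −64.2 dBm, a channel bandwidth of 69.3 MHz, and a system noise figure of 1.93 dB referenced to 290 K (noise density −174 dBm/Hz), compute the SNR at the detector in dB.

29.5 dB

Noise floor: N = −174 + 10 log₁₀(B) + NF
10 log₁₀(6.93×10⁷) = 78.41 dB
N = −174 + 78.41 + 1.93 = −93.66 dBm
SNR = P_sig − N = −64.2 − (−93.66) = 29.46 dB → 29.5 dB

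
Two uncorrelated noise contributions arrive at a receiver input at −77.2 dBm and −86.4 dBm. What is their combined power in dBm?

−76.7 dBm

Convert to linear, add, convert back:
P₁ = 1.91×10⁻¹¹ W, P₂ = 2.29×10⁻¹² W
P_tot = 2.13×10⁻¹¹ W → 10 log₁₀(P_tot / 10⁻³) = −76.7 dBm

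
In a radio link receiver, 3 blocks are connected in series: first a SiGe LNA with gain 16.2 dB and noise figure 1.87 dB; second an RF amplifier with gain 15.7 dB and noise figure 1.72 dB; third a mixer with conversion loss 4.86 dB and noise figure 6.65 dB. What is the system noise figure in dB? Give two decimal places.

Convert to linear (a loss of L dB is a gain of −L dB): F_i = 10^(NF_i/10), G_i = 10^(G_i,dB/10)
  Stage 1: F_1 = 10^(1.87/10) = 1.538, G_1 = 10^(16.2/10) = 41.69
  Stage 2: F_2 = 10^(1.72/10) = 1.486, G_2 = 10^(15.7/10) = 37.15
  Stage 3: F_3 = 10^(6.65/10) = 4.624, G_3 = 10^(−4.86/10) = 0.3266
Friis cascade:
  F = 1.538 + (1.486 − 1)/41.69 + (4.624 − 1)/1549 = 1.552
NF = 10 log₁₀(1.552) = 1.91 dB

1.91 dB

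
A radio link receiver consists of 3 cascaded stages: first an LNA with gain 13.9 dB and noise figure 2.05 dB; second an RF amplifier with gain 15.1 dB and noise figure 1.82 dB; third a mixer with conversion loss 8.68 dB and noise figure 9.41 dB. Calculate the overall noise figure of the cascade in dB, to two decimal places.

Convert to linear (a loss of L dB is a gain of −L dB): F_i = 10^(NF_i/10), G_i = 10^(G_i,dB/10)
  Stage 1: F_1 = 10^(2.05/10) = 1.603, G_1 = 10^(13.9/10) = 24.55
  Stage 2: F_2 = 10^(1.82/10) = 1.521, G_2 = 10^(15.1/10) = 32.36
  Stage 3: F_3 = 10^(9.41/10) = 8.730, G_3 = 10^(−8.68/10) = 0.1355
Friis cascade:
  F = 1.603 + (1.521 − 1)/24.55 + (8.730 − 1)/794.3 = 1.634
NF = 10 log₁₀(1.634) = 2.13 dB

2.13 dB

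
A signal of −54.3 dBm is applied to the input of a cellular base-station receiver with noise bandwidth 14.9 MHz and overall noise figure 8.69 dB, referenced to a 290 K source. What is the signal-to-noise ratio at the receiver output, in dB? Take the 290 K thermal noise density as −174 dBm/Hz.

Noise floor: N = −174 + 10 log₁₀(B) + NF
10 log₁₀(1.49×10⁷) = 71.73 dB
N = −174 + 71.73 + 8.69 = −93.58 dBm
SNR = P_sig − N = −54.3 − (−93.58) = 39.28 dB → 39.3 dB

39.3 dB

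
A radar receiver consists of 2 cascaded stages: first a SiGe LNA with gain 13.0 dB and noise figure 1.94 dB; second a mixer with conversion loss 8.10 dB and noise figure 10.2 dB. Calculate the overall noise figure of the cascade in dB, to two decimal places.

Convert to linear (a loss of L dB is a gain of −L dB): F_i = 10^(NF_i/10), G_i = 10^(G_i,dB/10)
  Stage 1: F_1 = 10^(1.94/10) = 1.563, G_1 = 10^(13.0/10) = 19.95
  Stage 2: F_2 = 10^(10.2/10) = 10.47, G_2 = 10^(−8.10/10) = 0.1549
Friis cascade:
  F = 1.563 + (10.47 − 1)/19.95 = 2.038
NF = 10 log₁₀(2.038) = 3.09 dB

3.09 dB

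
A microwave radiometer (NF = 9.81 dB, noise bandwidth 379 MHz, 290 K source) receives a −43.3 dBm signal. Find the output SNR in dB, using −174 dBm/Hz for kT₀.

35.1 dB

Noise floor: N = −174 + 10 log₁₀(B) + NF
10 log₁₀(3.79×10⁸) = 85.79 dB
N = −174 + 85.79 + 9.81 = −78.40 dBm
SNR = P_sig − N = −43.3 − (−78.40) = 35.10 dB → 35.1 dB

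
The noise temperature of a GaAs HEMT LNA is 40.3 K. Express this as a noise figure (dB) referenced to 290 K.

0.565 dB

F = 1 + T_e/T₀ = 1 + 40.3/290 = 1.13897
NF = 10 log₁₀(1.13897) = 0.565 dB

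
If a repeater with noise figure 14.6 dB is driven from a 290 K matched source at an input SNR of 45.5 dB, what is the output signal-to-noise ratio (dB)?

30.9 dB

By definition F = SNR_in/SNR_out, so in dB: SNR_out = SNR_in − NF
SNR_out = 45.5 − 14.6 = 30.9 dB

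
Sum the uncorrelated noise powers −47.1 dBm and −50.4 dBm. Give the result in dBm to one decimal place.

−45.4 dBm

Convert to linear, add, convert back:
P₁ = 1.95×10⁻⁸ W, P₂ = 9.12×10⁻⁹ W
P_tot = 2.86×10⁻⁸ W → 10 log₁₀(P_tot / 10⁻³) = −45.4 dBm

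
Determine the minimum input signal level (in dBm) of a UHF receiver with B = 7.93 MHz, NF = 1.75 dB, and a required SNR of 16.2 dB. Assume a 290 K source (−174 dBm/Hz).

Sensitivity = −174 + 10 log₁₀(B) + NF + SNR_min
= −174 + 68.99 + 1.75 + 16.2
= −87.06 dBm → −87.1 dBm

−87.1 dBm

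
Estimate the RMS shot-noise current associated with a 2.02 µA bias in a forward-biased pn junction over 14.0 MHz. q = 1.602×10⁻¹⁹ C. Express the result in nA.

3.01 nA

I_n = √(2qI·B)
2qI·B = 2 × 1.602×10⁻¹⁹ × 2.02×10⁻⁶ × 1.40×10⁷ = 9.06×10⁻¹⁸ A²
I_n = √(9.06×10⁻¹⁸) = 3.01×10⁻⁹ A = 3.01 nA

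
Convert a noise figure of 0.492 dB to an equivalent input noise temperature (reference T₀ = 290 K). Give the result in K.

34.8 K

F = 10^(0.492/10) = 1.11995
T_e = (F − 1)·T₀ = (1.11995 − 1) × 290 = 34.8 K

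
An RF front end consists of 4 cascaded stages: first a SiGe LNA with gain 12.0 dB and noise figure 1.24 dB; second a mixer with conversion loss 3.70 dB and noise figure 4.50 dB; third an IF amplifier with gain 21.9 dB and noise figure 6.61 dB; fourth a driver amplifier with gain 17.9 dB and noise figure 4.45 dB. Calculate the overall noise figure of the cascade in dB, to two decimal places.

Convert to linear (a loss of L dB is a gain of −L dB): F_i = 10^(NF_i/10), G_i = 10^(G_i,dB/10)
  Stage 1: F_1 = 10^(1.24/10) = 1.330, G_1 = 10^(12.0/10) = 15.85
  Stage 2: F_2 = 10^(4.50/10) = 2.818, G_2 = 10^(−3.70/10) = 0.4266
  Stage 3: F_3 = 10^(6.61/10) = 4.581, G_3 = 10^(21.9/10) = 154.9
  Stage 4: F_4 = 10^(4.45/10) = 2.786, G_4 = 10^(17.9/10) = 61.66
Friis cascade:
  F = 1.330 + (2.818 − 1)/15.85 + (4.581 − 1)/6.761 + (2.786 − 1)/1047 = 1.977
NF = 10 log₁₀(1.977) = 2.96 dB

2.96 dB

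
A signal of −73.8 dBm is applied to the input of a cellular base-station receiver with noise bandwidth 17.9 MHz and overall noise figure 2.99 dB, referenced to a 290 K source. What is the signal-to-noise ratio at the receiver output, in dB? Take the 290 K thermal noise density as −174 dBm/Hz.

24.7 dB

Noise floor: N = −174 + 10 log₁₀(B) + NF
10 log₁₀(1.79×10⁷) = 72.53 dB
N = −174 + 72.53 + 2.99 = −98.48 dBm
SNR = P_sig − N = −73.8 − (−98.48) = 24.68 dB → 24.7 dB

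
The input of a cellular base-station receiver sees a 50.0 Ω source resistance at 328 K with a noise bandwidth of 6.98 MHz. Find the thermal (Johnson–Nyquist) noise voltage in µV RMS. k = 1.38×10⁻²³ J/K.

2.51 µV

V_n = √(4kTRB)
4kTRB = 4 × 1.38×10⁻²³ × 328 × 5.00×10¹ × 6.98×10⁶ = 6.32×10⁻¹² V²
V_n = √(6.32×10⁻¹²) = 2.51×10⁻⁶ V = 2.51 µV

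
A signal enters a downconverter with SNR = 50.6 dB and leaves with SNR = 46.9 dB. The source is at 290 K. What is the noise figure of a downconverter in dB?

NF (dB) = SNR_in(dB) − SNR_out(dB) when the source is at T₀
NF = 50.6 − 46.9 = 3.7 dB

3.7 dB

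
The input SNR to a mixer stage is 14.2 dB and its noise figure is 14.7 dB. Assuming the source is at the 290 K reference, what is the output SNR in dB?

By definition F = SNR_in/SNR_out, so in dB: SNR_out = SNR_in − NF
SNR_out = 14.2 − 14.7 = −0.5 dB

−0.5 dB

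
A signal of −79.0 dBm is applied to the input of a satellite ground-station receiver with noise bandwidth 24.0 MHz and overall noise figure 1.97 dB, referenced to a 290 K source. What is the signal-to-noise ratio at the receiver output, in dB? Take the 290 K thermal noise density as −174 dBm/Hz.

Noise floor: N = −174 + 10 log₁₀(B) + NF
10 log₁₀(2.40×10⁷) = 73.8 dB
N = −174 + 73.8 + 1.97 = −98.23 dBm
SNR = P_sig − N = −79.0 − (−98.23) = 19.23 dB → 19.2 dB

19.2 dB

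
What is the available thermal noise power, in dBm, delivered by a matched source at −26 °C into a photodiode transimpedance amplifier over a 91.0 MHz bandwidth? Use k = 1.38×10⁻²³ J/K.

−95.1 dBm

T = −26 °C + 273.15 = 247.15 K
P_n = kTB = 1.38×10⁻²³ × 247.15 × 9.10×10⁷ = 3.10×10⁻¹³ W
In dBm: 10 log₁₀(3.10×10⁻¹³ / 10⁻³) = −95.1 dBm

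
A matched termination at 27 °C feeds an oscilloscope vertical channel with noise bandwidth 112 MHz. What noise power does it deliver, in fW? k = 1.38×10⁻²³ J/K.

464 fW

T = 27 °C + 273.15 = 300.15 K
P_n = kTB = 1.38×10⁻²³ × 300.15 × 1.12×10⁸ = 4.64×10⁻¹³ W = 464 fW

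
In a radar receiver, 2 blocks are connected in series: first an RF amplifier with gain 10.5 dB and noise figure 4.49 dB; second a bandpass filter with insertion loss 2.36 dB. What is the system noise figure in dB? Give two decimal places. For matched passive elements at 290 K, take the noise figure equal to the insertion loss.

4.59 dB

Convert to linear (a loss of L dB is a gain of −L dB): F_i = 10^(NF_i/10), G_i = 10^(G_i,dB/10)
  Stage 1: F_1 = 10^(4.49/10) = 2.812, G_1 = 10^(10.5/10) = 11.22
  Stage 2: F_2 = 10^(2.36/10) = 1.722, G_2 = 10^(−2.36/10) = 0.5808
Friis cascade:
  F = 2.812 + (1.722 − 1)/11.22 = 2.876
NF = 10 log₁₀(2.876) = 4.59 dB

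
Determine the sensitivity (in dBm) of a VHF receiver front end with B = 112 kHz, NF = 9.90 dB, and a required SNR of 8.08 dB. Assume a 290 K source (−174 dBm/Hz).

Sensitivity = −174 + 10 log₁₀(B) + NF + SNR_min
= −174 + 50.49 + 9.90 + 8.08
= −105.53 dBm → −105.5 dBm

−105.5 dBm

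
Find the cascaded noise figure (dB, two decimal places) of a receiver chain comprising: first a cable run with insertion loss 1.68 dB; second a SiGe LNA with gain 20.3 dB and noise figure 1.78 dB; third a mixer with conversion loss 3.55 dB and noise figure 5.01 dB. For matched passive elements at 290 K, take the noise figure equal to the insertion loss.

3.52 dB

Convert to linear (a loss of L dB is a gain of −L dB): F_i = 10^(NF_i/10), G_i = 10^(G_i,dB/10)
  Stage 1: F_1 = 10^(1.68/10) = 1.472, G_1 = 10^(−1.68/10) = 0.6792
  Stage 2: F_2 = 10^(1.78/10) = 1.507, G_2 = 10^(20.3/10) = 107.2
  Stage 3: F_3 = 10^(5.01/10) = 3.170, G_3 = 10^(−3.55/10) = 0.4416
Friis cascade:
  F = 1.472 + (1.507 − 1)/0.6792 + (3.170 − 1)/72.78 = 2.248
NF = 10 log₁₀(2.248) = 3.52 dB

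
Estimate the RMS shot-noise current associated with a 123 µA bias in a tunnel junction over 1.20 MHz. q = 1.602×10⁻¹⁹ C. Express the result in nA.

6.88 nA

I_n = √(2qI·B)
2qI·B = 2 × 1.602×10⁻¹⁹ × 1.23×10⁻⁴ × 1.20×10⁶ = 4.73×10⁻¹⁷ A²
I_n = √(4.73×10⁻¹⁷) = 6.88×10⁻⁹ A = 6.88 nA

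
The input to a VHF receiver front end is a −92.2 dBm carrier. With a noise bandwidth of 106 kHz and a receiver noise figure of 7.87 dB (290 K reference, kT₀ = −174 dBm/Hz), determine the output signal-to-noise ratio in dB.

Noise floor: N = −174 + 10 log₁₀(B) + NF
10 log₁₀(1.06×10⁵) = 50.25 dB
N = −174 + 50.25 + 7.87 = −115.88 dBm
SNR = P_sig − N = −92.2 − (−115.88) = 23.68 dB → 23.7 dB

23.7 dB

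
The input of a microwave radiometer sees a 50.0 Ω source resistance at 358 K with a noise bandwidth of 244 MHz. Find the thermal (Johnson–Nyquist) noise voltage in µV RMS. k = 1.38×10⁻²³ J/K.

15.5 µV

V_n = √(4kTRB)
4kTRB = 4 × 1.38×10⁻²³ × 358 × 5.00×10¹ × 2.44×10⁸ = 2.41×10⁻¹⁰ V²
V_n = √(2.41×10⁻¹⁰) = 1.55×10⁻⁵ V = 15.5 µV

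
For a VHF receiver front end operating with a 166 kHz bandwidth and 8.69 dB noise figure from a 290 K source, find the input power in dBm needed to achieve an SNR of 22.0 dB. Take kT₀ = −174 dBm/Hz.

−91.1 dBm

Sensitivity = −174 + 10 log₁₀(B) + NF + SNR_min
= −174 + 52.2 + 8.69 + 22.0
= −91.11 dBm → −91.1 dBm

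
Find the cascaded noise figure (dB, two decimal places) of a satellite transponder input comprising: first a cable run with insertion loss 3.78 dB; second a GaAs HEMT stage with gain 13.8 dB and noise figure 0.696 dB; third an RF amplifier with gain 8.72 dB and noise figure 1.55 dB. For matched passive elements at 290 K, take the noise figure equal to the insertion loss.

4.54 dB

Convert to linear (a loss of L dB is a gain of −L dB): F_i = 10^(NF_i/10), G_i = 10^(G_i,dB/10)
  Stage 1: F_1 = 10^(3.78/10) = 2.388, G_1 = 10^(−3.78/10) = 0.4188
  Stage 2: F_2 = 10^(0.696/10) = 1.174, G_2 = 10^(13.8/10) = 23.99
  Stage 3: F_3 = 10^(1.55/10) = 1.429, G_3 = 10^(8.72/10) = 7.447
Friis cascade:
  F = 2.388 + (1.174 − 1)/0.4188 + (1.429 − 1)/10.05 = 2.846
NF = 10 log₁₀(2.846) = 4.54 dB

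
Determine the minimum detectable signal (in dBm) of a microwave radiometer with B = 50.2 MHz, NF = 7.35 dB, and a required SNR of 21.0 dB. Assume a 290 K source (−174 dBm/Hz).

−68.6 dBm

Sensitivity = −174 + 10 log₁₀(B) + NF + SNR_min
= −174 + 77.01 + 7.35 + 21.0
= −68.64 dBm → −68.6 dBm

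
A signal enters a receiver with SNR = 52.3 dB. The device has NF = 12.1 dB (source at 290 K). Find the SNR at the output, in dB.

By definition F = SNR_in/SNR_out, so in dB: SNR_out = SNR_in − NF
SNR_out = 52.3 − 12.1 = 40.2 dB

40.2 dB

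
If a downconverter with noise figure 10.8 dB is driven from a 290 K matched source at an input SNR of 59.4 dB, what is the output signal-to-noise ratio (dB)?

48.6 dB

By definition F = SNR_in/SNR_out, so in dB: SNR_out = SNR_in − NF
SNR_out = 59.4 − 10.8 = 48.6 dB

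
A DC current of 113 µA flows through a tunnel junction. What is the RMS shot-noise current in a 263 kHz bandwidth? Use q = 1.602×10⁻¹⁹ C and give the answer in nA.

I_n = √(2qI·B)
2qI·B = 2 × 1.602×10⁻¹⁹ × 1.13×10⁻⁴ × 2.63×10⁵ = 9.52×10⁻¹⁸ A²
I_n = √(9.52×10⁻¹⁸) = 3.09×10⁻⁹ A = 3.09 nA

3.09 nA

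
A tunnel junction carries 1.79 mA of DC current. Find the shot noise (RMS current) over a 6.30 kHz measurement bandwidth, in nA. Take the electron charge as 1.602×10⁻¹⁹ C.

1.90 nA

I_n = √(2qI·B)
2qI·B = 2 × 1.602×10⁻¹⁹ × 1.79×10⁻³ × 6.30×10³ = 3.61×10⁻¹⁸ A²
I_n = √(3.61×10⁻¹⁸) = 1.90×10⁻⁹ A = 1.90 nA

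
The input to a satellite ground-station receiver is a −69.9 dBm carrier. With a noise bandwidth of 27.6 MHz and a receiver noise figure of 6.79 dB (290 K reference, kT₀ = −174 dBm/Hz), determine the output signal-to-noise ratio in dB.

22.9 dB

Noise floor: N = −174 + 10 log₁₀(B) + NF
10 log₁₀(2.76×10⁷) = 74.41 dB
N = −174 + 74.41 + 6.79 = −92.80 dBm
SNR = P_sig − N = −69.9 − (−92.80) = 22.90 dB → 22.9 dB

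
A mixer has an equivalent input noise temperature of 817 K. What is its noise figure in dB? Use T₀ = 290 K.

5.82 dB

F = 1 + T_e/T₀ = 1 + 817/290 = 3.81724
NF = 10 log₁₀(3.81724) = 5.82 dB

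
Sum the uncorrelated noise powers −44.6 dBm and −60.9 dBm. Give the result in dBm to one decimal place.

−44.5 dBm

Convert to linear, add, convert back:
P₁ = 3.47×10⁻⁸ W, P₂ = 8.13×10⁻¹⁰ W
P_tot = 3.55×10⁻⁸ W → 10 log₁₀(P_tot / 10⁻³) = −44.5 dBm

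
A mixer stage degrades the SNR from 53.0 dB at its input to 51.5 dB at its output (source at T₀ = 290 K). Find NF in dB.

NF (dB) = SNR_in(dB) − SNR_out(dB) when the source is at T₀
NF = 53.0 − 51.5 = 1.5 dB

1.5 dB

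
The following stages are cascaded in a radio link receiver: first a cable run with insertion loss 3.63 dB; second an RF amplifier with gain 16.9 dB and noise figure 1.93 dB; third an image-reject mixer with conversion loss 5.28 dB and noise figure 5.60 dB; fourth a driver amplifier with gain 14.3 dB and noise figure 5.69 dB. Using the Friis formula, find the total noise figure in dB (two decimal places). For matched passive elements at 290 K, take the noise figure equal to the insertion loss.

6.18 dB

Convert to linear (a loss of L dB is a gain of −L dB): F_i = 10^(NF_i/10), G_i = 10^(G_i,dB/10)
  Stage 1: F_1 = 10^(3.63/10) = 2.307, G_1 = 10^(−3.63/10) = 0.4335
  Stage 2: F_2 = 10^(1.93/10) = 1.560, G_2 = 10^(16.9/10) = 48.98
  Stage 3: F_3 = 10^(5.60/10) = 3.631, G_3 = 10^(−5.28/10) = 0.2965
  Stage 4: F_4 = 10^(5.69/10) = 3.707, G_4 = 10^(14.3/10) = 26.92
Friis cascade:
  F = 2.307 + (1.560 − 1)/0.4335 + (3.631 − 1)/21.23 + (3.707 − 1)/6.295 = 4.151
NF = 10 log₁₀(4.151) = 6.18 dB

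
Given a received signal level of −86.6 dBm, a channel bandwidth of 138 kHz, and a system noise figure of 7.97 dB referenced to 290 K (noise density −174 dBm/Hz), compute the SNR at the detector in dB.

28.0 dB

Noise floor: N = −174 + 10 log₁₀(B) + NF
10 log₁₀(1.38×10⁵) = 51.4 dB
N = −174 + 51.4 + 7.97 = −114.63 dBm
SNR = P_sig − N = −86.6 − (−114.63) = 28.03 dB → 28.0 dB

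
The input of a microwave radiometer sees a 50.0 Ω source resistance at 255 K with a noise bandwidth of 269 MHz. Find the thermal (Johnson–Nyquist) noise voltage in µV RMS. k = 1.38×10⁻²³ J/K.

V_n = √(4kTRB)
4kTRB = 4 × 1.38×10⁻²³ × 255 × 5.00×10¹ × 2.69×10⁸ = 1.89×10⁻¹⁰ V²
V_n = √(1.89×10⁻¹⁰) = 1.38×10⁻⁵ V = 13.8 µV

13.8 µV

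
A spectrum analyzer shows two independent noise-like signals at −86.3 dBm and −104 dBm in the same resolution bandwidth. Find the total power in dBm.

−86.2 dBm

Convert to linear, add, convert back:
P₁ = 2.34×10⁻¹² W, P₂ = 3.98×10⁻¹⁴ W
P_tot = 2.38×10⁻¹² W → 10 log₁₀(P_tot / 10⁻³) = −86.2 dBm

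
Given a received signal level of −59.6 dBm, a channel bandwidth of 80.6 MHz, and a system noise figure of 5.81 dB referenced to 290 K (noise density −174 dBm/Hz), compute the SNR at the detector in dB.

Noise floor: N = −174 + 10 log₁₀(B) + NF
10 log₁₀(8.06×10⁷) = 79.06 dB
N = −174 + 79.06 + 5.81 = −89.13 dBm
SNR = P_sig − N = −59.6 − (−89.13) = 29.53 dB → 29.5 dB

29.5 dB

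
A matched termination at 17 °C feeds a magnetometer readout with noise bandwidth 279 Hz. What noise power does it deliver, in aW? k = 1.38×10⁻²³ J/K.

1.12 aW

T = 17 °C + 273.15 = 290.15 K
P_n = kTB = 1.38×10⁻²³ × 290.15 × 2.79×10² = 1.12×10⁻¹⁸ W = 1.12 aW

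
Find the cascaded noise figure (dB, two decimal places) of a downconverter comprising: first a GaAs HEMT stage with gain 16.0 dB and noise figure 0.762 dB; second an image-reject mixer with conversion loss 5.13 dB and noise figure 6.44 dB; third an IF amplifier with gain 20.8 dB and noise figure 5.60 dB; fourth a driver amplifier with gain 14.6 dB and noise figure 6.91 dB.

Convert to linear (a loss of L dB is a gain of −L dB): F_i = 10^(NF_i/10), G_i = 10^(G_i,dB/10)
  Stage 1: F_1 = 10^(0.762/10) = 1.192, G_1 = 10^(16.0/10) = 39.81
  Stage 2: F_2 = 10^(6.44/10) = 4.406, G_2 = 10^(−5.13/10) = 0.3069
  Stage 3: F_3 = 10^(5.60/10) = 3.631, G_3 = 10^(20.8/10) = 120.2
  Stage 4: F_4 = 10^(6.91/10) = 4.909, G_4 = 10^(14.6/10) = 28.84
Friis cascade:
  F = 1.192 + (4.406 − 1)/39.81 + (3.631 − 1)/12.22 + (4.909 − 1)/1469 = 1.495
NF = 10 log₁₀(1.495) = 1.75 dB

1.75 dB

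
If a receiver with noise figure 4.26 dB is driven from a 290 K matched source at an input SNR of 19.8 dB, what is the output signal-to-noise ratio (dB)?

By definition F = SNR_in/SNR_out, so in dB: SNR_out = SNR_in − NF
SNR_out = 19.8 − 4.26 = 15.54 dB

15.54 dB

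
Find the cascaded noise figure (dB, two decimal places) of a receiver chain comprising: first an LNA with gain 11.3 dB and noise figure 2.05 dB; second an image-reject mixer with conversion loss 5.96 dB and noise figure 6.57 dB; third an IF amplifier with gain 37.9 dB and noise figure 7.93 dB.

5.30 dB

Convert to linear (a loss of L dB is a gain of −L dB): F_i = 10^(NF_i/10), G_i = 10^(G_i,dB/10)
  Stage 1: F_1 = 10^(2.05/10) = 1.603, G_1 = 10^(11.3/10) = 13.49
  Stage 2: F_2 = 10^(6.57/10) = 4.539, G_2 = 10^(−5.96/10) = 0.2535
  Stage 3: F_3 = 10^(7.93/10) = 6.209, G_3 = 10^(37.9/10) = 6166
Friis cascade:
  F = 1.603 + (4.539 − 1)/13.49 + (6.209 − 1)/3.420 = 3.389
NF = 10 log₁₀(3.389) = 5.30 dB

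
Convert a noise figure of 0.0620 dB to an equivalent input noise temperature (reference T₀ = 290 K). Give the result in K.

4.17 K

F = 10^(0.0620/10) = 1.01438
T_e = (F − 1)·T₀ = (1.01438 − 1) × 290 = 4.17 K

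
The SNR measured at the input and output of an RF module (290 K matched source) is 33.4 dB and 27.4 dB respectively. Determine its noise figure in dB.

NF (dB) = SNR_in(dB) − SNR_out(dB) when the source is at T₀
NF = 33.4 − 27.4 = 6.0 dB

6.0 dB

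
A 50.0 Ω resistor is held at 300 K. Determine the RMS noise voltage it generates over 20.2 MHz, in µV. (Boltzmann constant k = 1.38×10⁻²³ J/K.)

4.09 µV

V_n = √(4kTRB)
4kTRB = 4 × 1.38×10⁻²³ × 300 × 5.00×10¹ × 2.02×10⁷ = 1.67×10⁻¹¹ V²
V_n = √(1.67×10⁻¹¹) = 4.09×10⁻⁶ V = 4.09 µV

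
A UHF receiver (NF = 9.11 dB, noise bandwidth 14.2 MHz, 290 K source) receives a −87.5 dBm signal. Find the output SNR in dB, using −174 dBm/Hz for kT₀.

Noise floor: N = −174 + 10 log₁₀(B) + NF
10 log₁₀(1.42×10⁷) = 71.52 dB
N = −174 + 71.52 + 9.11 = −93.37 dBm
SNR = P_sig − N = −87.5 − (−93.37) = 5.87 dB → 5.9 dB

5.9 dB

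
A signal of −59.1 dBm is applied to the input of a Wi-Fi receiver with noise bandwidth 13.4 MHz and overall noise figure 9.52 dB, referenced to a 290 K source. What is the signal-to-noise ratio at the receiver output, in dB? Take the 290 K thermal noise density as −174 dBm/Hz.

Noise floor: N = −174 + 10 log₁₀(B) + NF
10 log₁₀(1.34×10⁷) = 71.27 dB
N = −174 + 71.27 + 9.52 = −93.21 dBm
SNR = P_sig − N = −59.1 − (−93.21) = 34.11 dB → 34.1 dB

34.1 dB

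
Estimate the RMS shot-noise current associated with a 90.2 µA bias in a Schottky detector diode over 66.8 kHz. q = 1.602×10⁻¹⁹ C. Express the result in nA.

1.39 nA

I_n = √(2qI·B)
2qI·B = 2 × 1.602×10⁻¹⁹ × 9.02×10⁻⁵ × 6.68×10⁴ = 1.93×10⁻¹⁸ A²
I_n = √(1.93×10⁻¹⁸) = 1.39×10⁻⁹ A = 1.39 nA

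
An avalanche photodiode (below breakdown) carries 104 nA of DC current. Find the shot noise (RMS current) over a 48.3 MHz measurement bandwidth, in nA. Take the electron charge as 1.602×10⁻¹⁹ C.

I_n = √(2qI·B)
2qI·B = 2 × 1.602×10⁻¹⁹ × 1.04×10⁻⁷ × 4.83×10⁷ = 1.61×10⁻¹⁸ A²
I_n = √(1.61×10⁻¹⁸) = 1.27×10⁻⁹ A = 1.27 nA

1.27 nA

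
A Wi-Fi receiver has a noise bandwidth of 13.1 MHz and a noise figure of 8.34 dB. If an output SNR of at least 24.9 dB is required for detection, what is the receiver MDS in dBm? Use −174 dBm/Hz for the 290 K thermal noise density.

−69.6 dBm

Sensitivity = −174 + 10 log₁₀(B) + NF + SNR_min
= −174 + 71.17 + 8.34 + 24.9
= −69.59 dBm → −69.6 dBm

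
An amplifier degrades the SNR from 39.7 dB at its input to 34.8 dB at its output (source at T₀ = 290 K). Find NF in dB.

NF (dB) = SNR_in(dB) − SNR_out(dB) when the source is at T₀
NF = 39.7 − 34.8 = 4.9 dB

4.9 dB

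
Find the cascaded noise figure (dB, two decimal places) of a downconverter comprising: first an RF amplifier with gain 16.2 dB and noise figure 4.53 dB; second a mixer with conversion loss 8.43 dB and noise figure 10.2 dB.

Convert to linear (a loss of L dB is a gain of −L dB): F_i = 10^(NF_i/10), G_i = 10^(G_i,dB/10)
  Stage 1: F_1 = 10^(4.53/10) = 2.838, G_1 = 10^(16.2/10) = 41.69
  Stage 2: F_2 = 10^(10.2/10) = 10.47, G_2 = 10^(−8.43/10) = 0.1435
Friis cascade:
  F = 2.838 + (10.47 − 1)/41.69 = 3.065
NF = 10 log₁₀(3.065) = 4.86 dB

4.86 dB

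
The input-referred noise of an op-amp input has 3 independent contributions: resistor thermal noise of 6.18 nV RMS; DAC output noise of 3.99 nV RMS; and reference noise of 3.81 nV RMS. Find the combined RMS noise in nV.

8.28 nV

Uncorrelated sources add in power (mean-square): V_tot = √(ΣV_i²)
V_tot = √[(6.18×10⁻⁹)² + (3.99×10⁻⁹)² + (3.81×10⁻⁹)²] = 8.28×10⁻⁹ V = 8.28 nV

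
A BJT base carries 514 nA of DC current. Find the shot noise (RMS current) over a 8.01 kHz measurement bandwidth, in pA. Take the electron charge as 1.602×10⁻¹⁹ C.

I_n = √(2qI·B)
2qI·B = 2 × 1.602×10⁻¹⁹ × 5.14×10⁻⁷ × 8.01×10³ = 1.32×10⁻²¹ A²
I_n = √(1.32×10⁻²¹) = 3.63×10⁻¹¹ A = 36.3 pA

36.3 pA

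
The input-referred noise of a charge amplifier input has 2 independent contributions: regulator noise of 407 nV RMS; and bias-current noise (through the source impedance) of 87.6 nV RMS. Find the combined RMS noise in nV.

416 nV

Uncorrelated sources add in power (mean-square): V_tot = √(ΣV_i²)
V_tot = √[(4.07×10⁻⁷)² + (8.76×10⁻⁸)²] = 4.16×10⁻⁷ V = 416 nV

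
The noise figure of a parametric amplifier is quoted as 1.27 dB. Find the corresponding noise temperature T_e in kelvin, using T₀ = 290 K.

F = 10^(1.27/10) = 1.33968
T_e = (F − 1)·T₀ = (1.33968 − 1) × 290 = 98.5 K

98.5 K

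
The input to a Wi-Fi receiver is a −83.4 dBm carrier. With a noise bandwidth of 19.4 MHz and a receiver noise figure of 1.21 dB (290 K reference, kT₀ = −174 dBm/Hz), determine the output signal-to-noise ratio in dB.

Noise floor: N = −174 + 10 log₁₀(B) + NF
10 log₁₀(1.94×10⁷) = 72.88 dB
N = −174 + 72.88 + 1.21 = −99.91 dBm
SNR = P_sig − N = −83.4 − (−99.91) = 16.51 dB → 16.5 dB

16.5 dB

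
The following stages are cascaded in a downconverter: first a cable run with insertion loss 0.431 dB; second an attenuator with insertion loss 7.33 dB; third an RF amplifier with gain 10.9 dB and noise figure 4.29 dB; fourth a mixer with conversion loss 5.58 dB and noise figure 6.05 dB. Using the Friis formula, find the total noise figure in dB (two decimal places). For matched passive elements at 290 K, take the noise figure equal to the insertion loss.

12.43 dB

Convert to linear (a loss of L dB is a gain of −L dB): F_i = 10^(NF_i/10), G_i = 10^(G_i,dB/10)
  Stage 1: F_1 = 10^(0.431/10) = 1.104, G_1 = 10^(−0.431/10) = 0.9055
  Stage 2: F_2 = 10^(7.33/10) = 5.408, G_2 = 10^(−7.33/10) = 0.1849
  Stage 3: F_3 = 10^(4.29/10) = 2.685, G_3 = 10^(10.9/10) = 12.30
  Stage 4: F_4 = 10^(6.05/10) = 4.027, G_4 = 10^(−5.58/10) = 0.2767
Friis cascade:
  F = 1.104 + (5.408 − 1)/0.9055 + (2.685 − 1)/0.1675 + (4.027 − 1)/2.060 = 17.51
NF = 10 log₁₀(17.51) = 12.43 dB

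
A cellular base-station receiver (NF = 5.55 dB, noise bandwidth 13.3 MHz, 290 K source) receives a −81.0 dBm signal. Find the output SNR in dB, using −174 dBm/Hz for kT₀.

16.2 dB

Noise floor: N = −174 + 10 log₁₀(B) + NF
10 log₁₀(1.33×10⁷) = 71.24 dB
N = −174 + 71.24 + 5.55 = −97.21 dBm
SNR = P_sig − N = −81.0 − (−97.21) = 16.21 dB → 16.2 dB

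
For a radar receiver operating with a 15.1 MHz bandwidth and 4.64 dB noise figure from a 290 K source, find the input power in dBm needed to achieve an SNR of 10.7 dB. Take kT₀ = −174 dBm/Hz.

Sensitivity = −174 + 10 log₁₀(B) + NF + SNR_min
= −174 + 71.79 + 4.64 + 10.7
= −86.87 dBm → −86.9 dBm

−86.9 dBm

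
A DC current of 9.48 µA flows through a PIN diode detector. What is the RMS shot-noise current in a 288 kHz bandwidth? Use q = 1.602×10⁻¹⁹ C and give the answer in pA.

I_n = √(2qI·B)
2qI·B = 2 × 1.602×10⁻¹⁹ × 9.48×10⁻⁶ × 2.88×10⁵ = 8.75×10⁻¹⁹ A²
I_n = √(8.75×10⁻¹⁹) = 9.35×10⁻¹⁰ A = 935 pA

935 pA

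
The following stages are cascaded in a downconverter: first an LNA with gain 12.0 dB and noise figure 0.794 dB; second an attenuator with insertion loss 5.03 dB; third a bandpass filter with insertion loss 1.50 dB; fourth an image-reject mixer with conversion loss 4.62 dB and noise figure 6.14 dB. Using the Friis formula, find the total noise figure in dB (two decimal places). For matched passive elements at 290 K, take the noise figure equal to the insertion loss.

Convert to linear (a loss of L dB is a gain of −L dB): F_i = 10^(NF_i/10), G_i = 10^(G_i,dB/10)
  Stage 1: F_1 = 10^(0.794/10) = 1.201, G_1 = 10^(12.0/10) = 15.85
  Stage 2: F_2 = 10^(5.03/10) = 3.184, G_2 = 10^(−5.03/10) = 0.3141
  Stage 3: F_3 = 10^(1.50/10) = 1.413, G_3 = 10^(−1.50/10) = 0.7079
  Stage 4: F_4 = 10^(6.14/10) = 4.111, G_4 = 10^(−4.62/10) = 0.3451
Friis cascade:
  F = 1.201 + (3.184 − 1)/15.85 + (1.413 − 1)/4.977 + (4.111 − 1)/3.524 = 2.304
NF = 10 log₁₀(2.304) = 3.63 dB

3.63 dB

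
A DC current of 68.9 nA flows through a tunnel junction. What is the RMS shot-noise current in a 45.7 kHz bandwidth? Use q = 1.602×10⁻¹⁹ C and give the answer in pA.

31.8 pA

I_n = √(2qI·B)
2qI·B = 2 × 1.602×10⁻¹⁹ × 6.89×10⁻⁸ × 4.57×10⁴ = 1.01×10⁻²¹ A²
I_n = √(1.01×10⁻²¹) = 3.18×10⁻¹¹ A = 31.8 pA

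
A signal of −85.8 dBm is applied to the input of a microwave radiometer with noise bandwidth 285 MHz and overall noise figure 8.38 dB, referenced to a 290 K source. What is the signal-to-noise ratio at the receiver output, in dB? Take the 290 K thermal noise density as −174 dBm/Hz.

Noise floor: N = −174 + 10 log₁₀(B) + NF
10 log₁₀(2.85×10⁸) = 84.55 dB
N = −174 + 84.55 + 8.38 = −81.07 dBm
SNR = P_sig − N = −85.8 − (−81.07) = −4.73 dB → −4.7 dB

−4.7 dB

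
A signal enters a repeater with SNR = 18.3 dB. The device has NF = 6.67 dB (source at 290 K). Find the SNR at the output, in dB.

By definition F = SNR_in/SNR_out, so in dB: SNR_out = SNR_in − NF
SNR_out = 18.3 − 6.67 = 11.63 dB

11.63 dB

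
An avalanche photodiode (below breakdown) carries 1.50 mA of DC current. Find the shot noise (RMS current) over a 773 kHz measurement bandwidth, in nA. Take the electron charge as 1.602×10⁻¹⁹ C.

19.3 nA

I_n = √(2qI·B)
2qI·B = 2 × 1.602×10⁻¹⁹ × 1.50×10⁻³ × 7.73×10⁵ = 3.72×10⁻¹⁶ A²
I_n = √(3.72×10⁻¹⁶) = 1.93×10⁻⁸ A = 19.3 nA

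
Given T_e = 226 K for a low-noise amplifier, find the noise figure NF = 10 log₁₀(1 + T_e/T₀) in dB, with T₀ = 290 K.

F = 1 + T_e/T₀ = 1 + 226/290 = 1.77931
NF = 10 log₁₀(1.77931) = 2.50 dB

2.50 dB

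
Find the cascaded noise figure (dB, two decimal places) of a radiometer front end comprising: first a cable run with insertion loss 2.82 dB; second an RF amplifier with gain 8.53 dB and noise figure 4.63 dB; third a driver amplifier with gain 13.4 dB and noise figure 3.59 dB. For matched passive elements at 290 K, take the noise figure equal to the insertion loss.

Convert to linear (a loss of L dB is a gain of −L dB): F_i = 10^(NF_i/10), G_i = 10^(G_i,dB/10)
  Stage 1: F_1 = 10^(2.82/10) = 1.914, G_1 = 10^(−2.82/10) = 0.5224
  Stage 2: F_2 = 10^(4.63/10) = 2.904, G_2 = 10^(8.53/10) = 7.129
  Stage 3: F_3 = 10^(3.59/10) = 2.286, G_3 = 10^(13.4/10) = 21.88
Friis cascade:
  F = 1.914 + (2.904 − 1)/0.5224 + (2.286 − 1)/3.724 = 5.904
NF = 10 log₁₀(5.904) = 7.71 dB

7.71 dB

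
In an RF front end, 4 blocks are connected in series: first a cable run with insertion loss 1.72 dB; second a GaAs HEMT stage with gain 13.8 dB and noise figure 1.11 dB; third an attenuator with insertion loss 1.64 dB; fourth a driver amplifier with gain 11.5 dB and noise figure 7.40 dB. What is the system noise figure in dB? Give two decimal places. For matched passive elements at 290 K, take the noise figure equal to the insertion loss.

Convert to linear (a loss of L dB is a gain of −L dB): F_i = 10^(NF_i/10), G_i = 10^(G_i,dB/10)
  Stage 1: F_1 = 10^(1.72/10) = 1.486, G_1 = 10^(−1.72/10) = 0.6730
  Stage 2: F_2 = 10^(1.11/10) = 1.291, G_2 = 10^(13.8/10) = 23.99
  Stage 3: F_3 = 10^(1.64/10) = 1.459, G_3 = 10^(−1.64/10) = 0.6855
  Stage 4: F_4 = 10^(7.40/10) = 5.495, G_4 = 10^(11.5/10) = 14.13
Friis cascade:
  F = 1.486 + (1.291 − 1)/0.6730 + (1.459 − 1)/16.14 + (5.495 − 1)/11.07 = 2.353
NF = 10 log₁₀(2.353) = 3.72 dB

3.72 dB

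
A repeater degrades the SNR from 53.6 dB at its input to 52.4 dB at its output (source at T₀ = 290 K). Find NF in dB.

1.2 dB

NF (dB) = SNR_in(dB) − SNR_out(dB) when the source is at T₀
NF = 53.6 − 52.4 = 1.2 dB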